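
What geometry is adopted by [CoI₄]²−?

Ligand charges: each iodide is −1. With an overall charge of −2 the cobalt centre must be in the +2 oxidation state.
Co sits in group 9, so the d-electron count is 9 − 2 = 7.
Coordination number: 4.
Iodide is a weak-field ligand.
For a high-spin 3d d⁷ ion with weak-field ligands the small Δₜ gives little square-planar CFSE advantage, so four ligands adopt the sterically favoured tetrahedral geometry.

tetrahedral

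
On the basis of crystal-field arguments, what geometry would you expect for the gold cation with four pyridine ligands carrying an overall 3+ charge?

square planar

Pyridine is neutral; balancing the +3 overall charge requires Au(III).
Gold is a group-11 element; Au(III) is therefore d⁸.
Coordination number: 4.
A 5d d⁸ ion has a large crystal-field splitting; square planar leaves the high-energy d_{x²−y²} orbital empty and maximises CFSE.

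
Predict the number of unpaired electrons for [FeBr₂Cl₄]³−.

Summing ligand charges against the −3 overall charge gives an oxidation state of +3 for iron.
Iron is a group-8 element; Fe(III) is therefore d⁵.
The spin state decides the count: Bromide and chloride are weak-field ligands for a first-row metal, so the complex is high-spin.
An octahedral high-spin d⁵ ion is t₂g³e_g², giving 5 unpaired electrons.

5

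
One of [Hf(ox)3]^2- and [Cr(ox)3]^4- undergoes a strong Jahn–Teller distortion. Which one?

[Hf(ox)3]^2-: Each oxalate is −2; balancing the −2 overall charge requires Hf(IV). Group 4 minus oxidation state 4 gives a d⁰ configuration. The d⁰ configuration leaves the e_g set evenly filled (or empty) — no strong Jahn–Teller driving force.
[Cr(ox)3]^4-: Ligand charges: each oxalate is −2. With an overall charge of −4 the chromium centre must be in the +2 oxidation state. Group 6 minus oxidation state 2 gives a d⁴ configuration. Oxalate is a weak-field ligand for a first-row metal, so the complex is high-spin. The t₂g³e_g¹ (high-spin) configuration has an unevenly filled e_g set; the Jahn–Teller theorem predicts a tetragonal distortion (typically axial elongation) to lift the degeneracy.

[Cr(ox)3]^4-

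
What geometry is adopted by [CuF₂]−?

Summing ligand charges against the −1 overall charge gives an oxidation state of +1 for copper.
Group 11 minus oxidation state 1 gives a d¹⁰ configuration.
Coordination number: 2.
A d¹⁰ ion with only two ligands adopts a linear arrangement (sp hybridisation; no CFSE preference).

linear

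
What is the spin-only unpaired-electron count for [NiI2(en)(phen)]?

2

Summing ligand charges against the 0 overall charge gives an oxidation state of +2 for nickel.
Nickel is a group-10 element; Ni(II) is therefore d⁸.
Counting donor atoms: 2×iodide (monodentate) → 2 donors; 1×ethylenediamine (bidentate) → 2 donors; 1×1,10-phenanthroline (bidentate) → 2 donors. Coordination number = 6.
In an octahedral field the d⁸ configuration is t₂g⁶e_g² (only one arrangement possible), giving 2 unpaired electrons.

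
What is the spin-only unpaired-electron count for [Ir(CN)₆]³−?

0

Summing ligand charges against the −3 overall charge gives an oxidation state of +3 for iridium.
Ir sits in group 9, so the d-electron count is 9 − 3 = 6.
The spin state decides the count: a 5d ion has a large Δₒ and is invariably low-spin.
An octahedral low-spin d⁶ ion is t₂g⁶e_g⁰, giving 0 unpaired electrons.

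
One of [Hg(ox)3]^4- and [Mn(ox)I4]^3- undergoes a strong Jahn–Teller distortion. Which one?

[Hg(ox)3]^4-: Summing ligand charges against the −4 overall charge gives an oxidation state of +2 for mercury. Group 12 minus oxidation state 2 gives a d¹⁰ configuration. The d¹⁰ configuration leaves the e_g set evenly filled (or empty) — no strong Jahn–Teller driving force.
[Mn(ox)I4]^3-: Summing ligand charges against the −3 overall charge gives an oxidation state of +3 for manganese. Group 7 minus oxidation state 3 gives a d⁴ configuration. Iodide and oxalate are weak-field ligands for a first-row metal, so the complex is high-spin. The t₂g³e_g¹ (high-spin) configuration has an unevenly filled e_g set; the Jahn–Teller theorem predicts a tetragonal distortion (typically axial elongation) to lift the degeneracy.

[Mn(ox)I4]^3-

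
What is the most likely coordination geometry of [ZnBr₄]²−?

Summing ligand charges against the −2 overall charge gives an oxidation state of +2 for zinc.
Zn sits in group 12, so the d-electron count is 12 − 2 = 10.
With 4 monodentate ligands the coordination number is 4.
A d¹⁰ ion has no crystal-field stabilisation preference between square planar and tetrahedral, so four ligands adopt the sterically favoured tetrahedral geometry.

tetrahedral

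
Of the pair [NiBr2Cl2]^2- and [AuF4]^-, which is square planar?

For [NiBr2Cl2]^2-: Summing ligand charges against the −2 overall charge gives an oxidation state of +2 for nickel. Group 10 minus oxidation state 2 gives a d⁸ configuration. Bromide and chloride are weak-field ligands. With weak-field ligands the CFSE gain from square planar is small, so a 3d d⁸ ion takes the sterically preferred tetrahedral geometry. → tetrahedral.
For [AuF4]^-: Ligand charges: each fluoride is −1. With an overall charge of −1 the gold centre must be in the +3 oxidation state. Au sits in group 11, so the d-electron count is 11 − 3 = 8. A 5d d⁸ ion has a large crystal-field splitting; square planar leaves the high-energy d_{x²−y²} orbital empty and maximises CFSE. → square planar.

[AuF4]^-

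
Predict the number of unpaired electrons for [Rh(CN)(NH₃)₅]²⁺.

0

Each cyanide is −1; ammonia is neutral; balancing the +2 overall charge requires Rh(III).
Rh sits in group 9, so the d-electron count is 9 − 3 = 6.
The spin state decides the count: a 4d ion has a large Δₒ and is invariably low-spin.
An octahedral low-spin d⁶ ion is t₂g⁶e_g⁰, giving 0 unpaired electrons.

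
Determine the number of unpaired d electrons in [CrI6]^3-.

3 unpaired electrons

Each iodide is −1; balancing the −3 overall charge requires Cr(III).
Group 6 minus oxidation state 3 gives a d³ configuration.
In an octahedral field the d³ configuration is t₂g³e_g⁰ (only one arrangement possible), giving 3 unpaired electrons.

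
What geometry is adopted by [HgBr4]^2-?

Each bromide is −1; balancing the −2 overall charge requires Hg(II).
Mercury is a group-12 element; Hg(II) is therefore d¹⁰.
Coordination number: 4.
A d¹⁰ ion has no crystal-field stabilisation preference between square planar and tetrahedral, so four ligands adopt the sterically favoured tetrahedral geometry.

tetrahedral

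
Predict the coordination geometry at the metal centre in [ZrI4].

tetrahedral

Summing ligand charges against the 0 overall charge gives an oxidation state of +4 for zirconium.
Group 4 minus oxidation state 4 gives a d⁰ configuration.
With 4 monodentate ligands the coordination number is 4.
A d⁰ ion has no crystal-field stabilisation preference between square planar and tetrahedral, so four ligands adopt the sterically favoured tetrahedral geometry.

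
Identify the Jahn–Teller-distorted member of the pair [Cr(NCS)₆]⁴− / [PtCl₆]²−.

[Cr(NCS)₆]⁴−

[Cr(NCS)₆]⁴−: Summing ligand charges against the −4 overall charge gives an oxidation state of +2 for chromium. Chromium is a group-6 element; Cr(II) is therefore d⁴. Isothiocyanate is a weak-field ligand for a first-row metal, so the complex is high-spin. The t₂g³e_g¹ (high-spin) configuration has an unevenly filled e_g set; the Jahn–Teller theorem predicts a tetragonal distortion (typically axial elongation) to lift the degeneracy.
[PtCl₆]²−: Each chloride is −1; balancing the −2 overall charge requires Pt(IV). Group 10 minus oxidation state 4 gives a d⁶ configuration. A 5d ion has a large Δₒ and is invariably low-spin. The d⁶ configuration leaves the e_g set evenly filled (or empty) — no strong Jahn–Teller driving force.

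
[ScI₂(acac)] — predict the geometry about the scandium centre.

tetrahedral

Summing ligand charges against the 0 overall charge gives an oxidation state of +3 for scandium.
Sc sits in group 3, so the d-electron count is 3 − 3 = 0.
Counting donor atoms: 2×iodide (monodentate) → 2 donors; 1×acetylacetonate (bidentate) → 2 donors. Coordination number = 4.
A d⁰ ion has no crystal-field stabilisation preference between square planar and tetrahedral, so four ligands adopt the sterically favoured tetrahedral geometry.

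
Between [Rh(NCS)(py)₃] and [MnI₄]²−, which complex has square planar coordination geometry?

For [Rh(NCS)(py)₃]: Each isothiocyanate is −1; pyridine is neutral; balancing the 0 overall charge requires Rh(I). Rh sits in group 9, so the d-electron count is 9 − 1 = 8. A 4d d⁸ ion has a large crystal-field splitting; square planar leaves the high-energy d_{x²−y²} orbital empty and maximises CFSE. → square planar.
For [MnI₄]²−: Summing ligand charges against the −2 overall charge gives an oxidation state of +2 for manganese. Group 7 minus oxidation state 2 gives a d⁵ configuration. A high-spin d⁵ ion has zero CFSE in either geometry, so four ligands adopt the sterically favoured tetrahedral geometry. → tetrahedral.

[Rh(NCS)(py)₃]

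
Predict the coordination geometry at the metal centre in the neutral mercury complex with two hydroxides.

Ligand charges: each hydroxide is −1. With an overall charge of 0 the mercury centre must be in the +2 oxidation state.
Hg sits in group 12, so the d-electron count is 12 − 2 = 10.
Coordination number: 2.
A d¹⁰ ion with only two ligands adopts a linear arrangement (sp hybridisation; no CFSE preference).

linear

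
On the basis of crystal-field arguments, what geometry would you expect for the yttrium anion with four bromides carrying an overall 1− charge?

Summing ligand charges against the −1 overall charge gives an oxidation state of +3 for yttrium.
Y sits in group 3, so the d-electron count is 3 − 3 = 0.
With 4 monodentate ligands the coordination number is 4.
A d⁰ ion has no crystal-field stabilisation preference between square planar and tetrahedral, so four ligands adopt the sterically favoured tetrahedral geometry.

tetrahedral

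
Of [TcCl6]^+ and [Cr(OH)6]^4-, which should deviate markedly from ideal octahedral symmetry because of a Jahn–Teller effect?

[Cr(OH)6]^4-

[TcCl6]^+: Each chloride is −1; balancing the +1 overall charge requires Tc(VII). Technetium is a group-7 element; Tc(VII) is therefore d⁰. The d⁰ configuration leaves the e_g set evenly filled (or empty) — no strong Jahn–Teller driving force.
[Cr(OH)6]^4-: Ligand charges: each hydroxide is −1. With an overall charge of −4 the chromium centre must be in the +2 oxidation state. Cr sits in group 6, so the d-electron count is 6 − 2 = 4. Hydroxide is a weak-field ligand for a first-row metal, so the complex is high-spin. The t₂g³e_g¹ (high-spin) configuration has an unevenly filled e_g set; the Jahn–Teller theorem predicts a tetragonal distortion (typically axial elongation) to lift the degeneracy.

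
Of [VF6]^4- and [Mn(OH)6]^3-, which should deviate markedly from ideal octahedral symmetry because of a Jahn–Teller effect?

[VF6]^4-: Summing ligand charges against the −4 overall charge gives an oxidation state of +2 for vanadium. Vanadium is a group-5 element; V(II) is therefore d³. The d³ configuration leaves the e_g set evenly filled (or empty) — no strong Jahn–Teller driving force.
[Mn(OH)6]^3-: Summing ligand charges against the −3 overall charge gives an oxidation state of +3 for manganese. Manganese is a group-7 element; Mn(III) is therefore d⁴. Hydroxide is a weak-field ligand for a first-row metal, so the complex is high-spin. The t₂g³e_g¹ (high-spin) configuration has an unevenly filled e_g set; the Jahn–Teller theorem predicts a tetragonal distortion (typically axial elongation) to lift the degeneracy.

[Mn(OH)6]^3-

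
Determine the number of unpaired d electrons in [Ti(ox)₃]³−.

1

Summing ligand charges against the −3 overall charge gives an oxidation state of +3 for titanium.
Ti sits in group 4, so the d-electron count is 4 − 3 = 1.
Counting donor atoms: 3×oxalate (bidentate) → 6 donors. Coordination number = 6.
In an octahedral field the d¹ configuration is t₂g¹e_g⁰ (only one arrangement possible), giving 1 unpaired electron.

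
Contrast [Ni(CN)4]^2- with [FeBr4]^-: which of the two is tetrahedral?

For [Ni(CN)4]^2-: Each cyanide is −1; balancing the −2 overall charge requires Ni(II). Nickel is a group-10 element; Ni(II) is therefore d⁸. Cyanide is a strong-field ligand (high in the spectrochemical series). A 3d d⁸ ion with strong-field ligands gains enough CFSE to favour square planar over tetrahedral. → square planar.
For [FeBr4]^-: Ligand charges: each bromide is −1. With an overall charge of −1 the iron centre must be in the +3 oxidation state. Iron is a group-8 element; Fe(III) is therefore d⁵. A high-spin d⁵ ion has zero CFSE in either geometry, so four ligands adopt the sterically favoured tetrahedral geometry. → tetrahedral.

[FeBr4]^-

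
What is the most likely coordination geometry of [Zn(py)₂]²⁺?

linear

Summing ligand charges against the +2 overall charge gives an oxidation state of +2 for zinc.
Zn sits in group 12, so the d-electron count is 12 − 2 = 10.
With 2 monodentate ligands the coordination number is 2.
A d¹⁰ ion with only two ligands adopts a linear arrangement (sp hybridisation; no CFSE preference).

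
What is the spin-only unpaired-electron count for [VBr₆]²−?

Summing ligand charges against the −2 overall charge gives an oxidation state of +4 for vanadium.
V sits in group 5, so the d-electron count is 5 − 4 = 1.
In an octahedral field the d¹ configuration is t₂g¹e_g⁰ (only one arrangement possible), giving 1 unpaired electron.

1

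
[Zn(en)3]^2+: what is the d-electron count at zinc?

d10

Summing ligand charges against the +2 overall charge gives an oxidation state of +2 for zinc.
Zn sits in group 12, so the d-electron count is 12 − 2 = 10.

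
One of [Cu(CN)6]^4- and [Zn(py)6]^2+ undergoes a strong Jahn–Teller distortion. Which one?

[Cu(CN)6]^4-: Each cyanide is −1; balancing the −4 overall charge requires Cu(II). Copper is a group-11 element; Cu(II) is therefore d⁹. The t₂g⁶e_g³ configuration has an unevenly filled e_g set; the Jahn–Teller theorem predicts a tetragonal distortion (typically axial elongation) to lift the degeneracy.
[Zn(py)6]^2+: Pyridine is neutral; balancing the +2 overall charge requires Zn(II). Zinc is a group-12 element; Zn(II) is therefore d¹⁰. The d¹⁰ configuration leaves the e_g set evenly filled (or empty) — no strong Jahn–Teller driving force.

[Cu(CN)6]^4-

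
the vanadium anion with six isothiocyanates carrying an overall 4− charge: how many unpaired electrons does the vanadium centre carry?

3

Ligand charges: each isothiocyanate is −1. With an overall charge of −4 the vanadium centre must be in the +2 oxidation state.
V sits in group 5, so the d-electron count is 5 − 2 = 3.
In an octahedral field the d³ configuration is t₂g³e_g⁰ (only one arrangement possible), giving 3 unpaired electrons.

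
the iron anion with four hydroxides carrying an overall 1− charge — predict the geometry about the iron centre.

tetrahedral

Each hydroxide is −1; balancing the −1 overall charge requires Fe(III).
Group 8 minus oxidation state 3 gives a d⁵ configuration.
With 4 monodentate ligands the coordination number is 4.
Hydroxide is a weak-field ligand.
A high-spin d⁵ ion has zero CFSE in either geometry, so four ligands adopt the sterically favoured tetrahedral geometry.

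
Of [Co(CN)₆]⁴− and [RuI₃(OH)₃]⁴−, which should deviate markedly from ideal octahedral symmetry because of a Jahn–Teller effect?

[Co(CN)₆]⁴−: Ligand charges: each cyanide is −1. With an overall charge of −4 the cobalt centre must be in the +2 oxidation state. Co sits in group 9, so the d-electron count is 9 − 2 = 7. Cyanide is a strong-field ligand (high in the spectrochemical series) for a first-row metal, so the complex is low-spin. The t₂g⁶e_g¹ (low-spin) configuration has an unevenly filled e_g set; the Jahn–Teller theorem predicts a tetragonal distortion (typically axial elongation) to lift the degeneracy.
[RuI₃(OH)₃]⁴−: Each iodide is −1; each hydroxide is −1; balancing the −4 overall charge requires Ru(II). Ruthenium is a group-8 element; Ru(II) is therefore d⁶. A 4d ion has a large Δₒ and is invariably low-spin. The d⁶ configuration leaves the e_g set evenly filled (or empty) — no strong Jahn–Teller driving force.

[Co(CN)₆]⁴−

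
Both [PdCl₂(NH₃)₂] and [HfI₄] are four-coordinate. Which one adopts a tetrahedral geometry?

[HfI₄]

For [PdCl₂(NH₃)₂]: Each chloride is −1; ammonia is neutral; balancing the 0 overall charge requires Pd(II). Palladium is a group-10 element; Pd(II) is therefore d⁸. A 4d d⁸ ion has a large crystal-field splitting; square planar leaves the high-energy d_{x²−y²} orbital empty and maximises CFSE. → square planar.
For [HfI₄]: Summing ligand charges against the 0 overall charge gives an oxidation state of +4 for hafnium. Hafnium is a group-4 element; Hf(IV) is therefore d⁰. A d⁰ ion has no crystal-field stabilisation preference between square planar and tetrahedral, so four ligands adopt the sterically favoured tetrahedral geometry. → tetrahedral.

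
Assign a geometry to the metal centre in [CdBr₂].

Ligand charges: each bromide is −1. With an overall charge of 0 the cadmium centre must be in the +2 oxidation state.
Cd sits in group 12, so the d-electron count is 12 − 2 = 10.
With 2 monodentate ligands the coordination number is 2.
A d¹⁰ ion with only two ligands adopts a linear arrangement (sp hybridisation; no CFSE preference).

linear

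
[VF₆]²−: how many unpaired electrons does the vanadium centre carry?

1

Ligand charges: each fluoride is −1. With an overall charge of −2 the vanadium centre must be in the +4 oxidation state.
V sits in group 5, so the d-electron count is 5 − 4 = 1.
In an octahedral field the d¹ configuration is t₂g¹e_g⁰ (only one arrangement possible), giving 1 unpaired electron.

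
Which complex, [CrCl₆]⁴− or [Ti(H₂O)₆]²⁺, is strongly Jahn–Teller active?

[CrCl₆]⁴−

[CrCl₆]⁴−: Ligand charges: each chloride is −1. With an overall charge of −4 the chromium centre must be in the +2 oxidation state. Group 6 minus oxidation state 2 gives a d⁴ configuration. Chloride is a weak-field ligand for a first-row metal, so the complex is high-spin. The t₂g³e_g¹ (high-spin) configuration has an unevenly filled e_g set; the Jahn–Teller theorem predicts a tetragonal distortion (typically axial elongation) to lift the degeneracy.
[Ti(H₂O)₆]²⁺: Ligand charges: water is neutral. With an overall charge of +2 the titanium centre must be in the +2 oxidation state. Group 4 minus oxidation state 2 gives a d² configuration. The d² configuration leaves the e_g set evenly filled (or empty) — no strong Jahn–Teller driving force.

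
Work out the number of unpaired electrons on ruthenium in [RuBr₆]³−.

1 unpaired electron

Ligand charges: each bromide is −1. With an overall charge of −3 the ruthenium centre must be in the +3 oxidation state.
Ru sits in group 8, so the d-electron count is 8 − 3 = 5.
The spin state decides the count: a 4d ion has a large Δₒ and is invariably low-spin.
An octahedral low-spin d⁵ ion is t₂g⁵e_g⁰, giving 1 unpaired electron.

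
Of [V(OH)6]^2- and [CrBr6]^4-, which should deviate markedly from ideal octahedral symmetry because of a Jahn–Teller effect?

[V(OH)6]^2-: Ligand charges: each hydroxide is −1. With an overall charge of −2 the vanadium centre must be in the +4 oxidation state. Vanadium is a group-5 element; V(IV) is therefore d¹. The d¹ configuration leaves the e_g set evenly filled (or empty) — no strong Jahn–Teller driving force.
[CrBr6]^4-: Each bromide is −1; balancing the −4 overall charge requires Cr(II). Cr sits in group 6, so the d-electron count is 6 − 2 = 4. Bromide is a weak-field ligand for a first-row metal, so the complex is high-spin. The t₂g³e_g¹ (high-spin) configuration has an unevenly filled e_g set; the Jahn–Teller theorem predicts a tetragonal distortion (typically axial elongation) to lift the degeneracy.

[CrBr6]^4-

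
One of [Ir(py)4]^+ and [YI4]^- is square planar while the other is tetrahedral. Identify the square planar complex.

For [Ir(py)4]^+: Ligand charges: pyridine is neutral. With an overall charge of +1 the iridium centre must be in the +1 oxidation state. Group 9 minus oxidation state 1 gives a d⁸ configuration. A 5d d⁸ ion has a large crystal-field splitting; square planar leaves the high-energy d_{x²−y²} orbital empty and maximises CFSE. → square planar.
For [YI4]^-: Summing ligand charges against the −1 overall charge gives an oxidation state of +3 for yttrium. Group 3 minus oxidation state 3 gives a d⁰ configuration. A d⁰ ion has no crystal-field stabilisation preference between square planar and tetrahedral, so four ligands adopt the sterically favoured tetrahedral geometry. → tetrahedral.

[Ir(py)4]^+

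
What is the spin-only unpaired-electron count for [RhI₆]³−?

0

Each iodide is −1; balancing the −3 overall charge requires Rh(III).
Rhodium is a group-9 element; Rh(III) is therefore d⁶.
The spin state decides the count: a 4d ion has a large Δₒ and is invariably low-spin.
An octahedral low-spin d⁶ ion is t₂g⁶e_g⁰, giving 0 unpaired electrons.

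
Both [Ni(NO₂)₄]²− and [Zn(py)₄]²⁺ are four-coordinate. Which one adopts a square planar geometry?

[Ni(NO₂)₄]²−

For [Ni(NO₂)₄]²−: Summing ligand charges against the −2 overall charge gives an oxidation state of +2 for nickel. Nickel is a group-10 element; Ni(II) is therefore d⁸. Nitro (N-bound nitrite) is a strong-field ligand (high in the spectrochemical series). A 3d d⁸ ion with strong-field ligands gains enough CFSE to favour square planar over tetrahedral. → square planar.
For [Zn(py)₄]²⁺: Summing ligand charges against the +2 overall charge gives an oxidation state of +2 for zinc. Zinc is a group-12 element; Zn(II) is therefore d¹⁰. A d¹⁰ ion has no crystal-field stabilisation preference between square planar and tetrahedral, so four ligands adopt the sterically favoured tetrahedral geometry. → tetrahedral.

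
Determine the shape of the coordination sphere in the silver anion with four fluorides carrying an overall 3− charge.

Summing ligand charges against the −3 overall charge gives an oxidation state of +1 for silver.
Group 11 minus oxidation state 1 gives a d¹⁰ configuration.
Coordination number: 4.
A d¹⁰ ion has no crystal-field stabilisation preference between square planar and tetrahedral, so four ligands adopt the sterically favoured tetrahedral geometry.

tetrahedral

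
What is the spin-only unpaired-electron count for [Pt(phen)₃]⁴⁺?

0 unpaired electrons

1,10-phenanthroline is neutral; balancing the +4 overall charge requires Pt(IV).
Platinum is a group-10 element; Pt(IV) is therefore d⁶.
Counting donor atoms: 3×1,10-phenanthroline (bidentate) → 6 donors. Coordination number = 6.
The spin state decides the count: a 5d ion has a large Δₒ and is invariably low-spin.
An octahedral low-spin d⁶ ion is t₂g⁶e_g⁰, giving 0 unpaired electrons.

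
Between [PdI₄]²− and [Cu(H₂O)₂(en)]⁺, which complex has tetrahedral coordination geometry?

For [PdI₄]²−: Ligand charges: each iodide is −1. With an overall charge of −2 the palladium centre must be in the +2 oxidation state. Pd sits in group 10, so the d-electron count is 10 − 2 = 8. A 4d d⁸ ion has a large crystal-field splitting; square planar leaves the high-energy d_{x²−y²} orbital empty and maximises CFSE. → square planar.
For [Cu(H₂O)₂(en)]⁺: Summing ligand charges against the +1 overall charge gives an oxidation state of +1 for copper. Group 11 minus oxidation state 1 gives a d¹⁰ configuration. A d¹⁰ ion has no crystal-field stabilisation preference between square planar and tetrahedral, so four ligands adopt the sterically favoured tetrahedral geometry. → tetrahedral.

[Cu(H₂O)₂(en)]⁺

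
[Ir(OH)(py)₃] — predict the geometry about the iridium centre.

Ligand charges: each hydroxide is −1; pyridine is neutral. With an overall charge of 0 the iridium centre must be in the +1 oxidation state.
Ir sits in group 9, so the d-electron count is 9 − 1 = 8.
Coordination number: 4.
A 5d d⁸ ion has a large crystal-field splitting; square planar leaves the high-energy d_{x²−y²} orbital empty and maximises CFSE.

square planar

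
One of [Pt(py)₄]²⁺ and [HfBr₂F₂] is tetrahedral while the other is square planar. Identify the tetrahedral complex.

[HfBr₂F₂]

For [Pt(py)₄]²⁺: Pyridine is neutral; balancing the +2 overall charge requires Pt(II). Pt sits in group 10, so the d-electron count is 10 − 2 = 8. A 5d d⁸ ion has a large crystal-field splitting; square planar leaves the high-energy d_{x²−y²} orbital empty and maximises CFSE. → square planar.
For [HfBr₂F₂]: Each bromide is −1; each fluoride is −1; balancing the 0 overall charge requires Hf(IV). Group 4 minus oxidation state 4 gives a d⁰ configuration. A d⁰ ion has no crystal-field stabilisation preference between square planar and tetrahedral, so four ligands adopt the sterically favoured tetrahedral geometry. → tetrahedral.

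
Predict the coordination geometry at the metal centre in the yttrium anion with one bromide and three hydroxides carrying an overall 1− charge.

tetrahedral

Ligand charges: each bromide is −1; each hydroxide is −1. With an overall charge of −1 the yttrium centre must be in the +3 oxidation state.
Group 3 minus oxidation state 3 gives a d⁰ configuration.
Coordination number: 4.
A d⁰ ion has no crystal-field stabilisation preference between square planar and tetrahedral, so four ligands adopt the sterically favoured tetrahedral geometry.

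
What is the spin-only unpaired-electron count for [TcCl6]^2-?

3

Each chloride is −1; balancing the −2 overall charge requires Tc(IV).
Tc sits in group 7, so the d-electron count is 7 − 4 = 3.
In an octahedral field the d³ configuration is t₂g³e_g⁰ (only one arrangement possible), giving 3 unpaired electrons.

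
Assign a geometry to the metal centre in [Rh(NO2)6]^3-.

octahedral

Each nitro (N-bound nitrite) is −1; balancing the −3 overall charge requires Rh(III).
Rhodium is a group-9 element; Rh(III) is therefore d⁶.
Coordination number: 6.
Six donors around a single metal centre give an octahedral coordination sphere.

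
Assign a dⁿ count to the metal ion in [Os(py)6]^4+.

Summing ligand charges against the +4 overall charge gives an oxidation state of +4 for osmium.
Group 8 minus oxidation state 4 gives a d⁴ configuration.

d4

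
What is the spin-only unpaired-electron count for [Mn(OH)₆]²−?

3 unpaired electrons

Summing ligand charges against the −2 overall charge gives an oxidation state of +4 for manganese.
Mn sits in group 7, so the d-electron count is 7 − 4 = 3.
In an octahedral field the d³ configuration is t₂g³e_g⁰ (only one arrangement possible), giving 3 unpaired electrons.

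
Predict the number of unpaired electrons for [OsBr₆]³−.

1 unpaired electron

Each bromide is −1; balancing the −3 overall charge requires Os(III).
Osmium is a group-8 element; Os(III) is therefore d⁵.
The spin state decides the count: a 5d ion has a large Δₒ and is invariably low-spin.
An octahedral low-spin d⁵ ion is t₂g⁵e_g⁰, giving 1 unpaired electron.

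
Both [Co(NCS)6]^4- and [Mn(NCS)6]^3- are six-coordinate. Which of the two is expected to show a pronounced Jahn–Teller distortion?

[Mn(NCS)6]^3-

[Co(NCS)6]^4-: Ligand charges: each isothiocyanate is −1. With an overall charge of −4 the cobalt centre must be in the +2 oxidation state. Co sits in group 9, so the d-electron count is 9 − 2 = 7. Isothiocyanate is a weak-field ligand for a first-row metal, so the complex is high-spin. The d⁷ configuration leaves the e_g set evenly filled (or empty) — no strong Jahn–Teller driving force.
[Mn(NCS)6]^3-: Each isothiocyanate is −1; balancing the −3 overall charge requires Mn(III). Manganese is a group-7 element; Mn(III) is therefore d⁴. Isothiocyanate is a weak-field ligand for a first-row metal, so the complex is high-spin. The t₂g³e_g¹ (high-spin) configuration has an unevenly filled e_g set; the Jahn–Teller theorem predicts a tetragonal distortion (typically axial elongation) to lift the degeneracy.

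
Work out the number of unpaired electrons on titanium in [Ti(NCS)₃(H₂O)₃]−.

2 unpaired electrons

Ligand charges: each isothiocyanate is −1; water is neutral. With an overall charge of −1 the titanium centre must be in the +2 oxidation state.
Group 4 minus oxidation state 2 gives a d² configuration.
In an octahedral field the d² configuration is t₂g²e_g⁰ (only one arrangement possible), giving 2 unpaired electrons.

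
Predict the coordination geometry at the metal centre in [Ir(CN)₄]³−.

Summing ligand charges against the −3 overall charge gives an oxidation state of +1 for iridium.
Ir sits in group 9, so the d-electron count is 9 − 1 = 8.
Coordination number: 4.
A 5d d⁸ ion has a large crystal-field splitting; square planar leaves the high-energy d_{x²−y²} orbital empty and maximises CFSE.

square planar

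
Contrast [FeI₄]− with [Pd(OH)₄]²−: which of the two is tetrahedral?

For [FeI₄]−: Each iodide is −1; balancing the −1 overall charge requires Fe(III). Fe sits in group 8, so the d-electron count is 8 − 3 = 5. A high-spin d⁵ ion has zero CFSE in either geometry, so four ligands adopt the sterically favoured tetrahedral geometry. → tetrahedral.
For [Pd(OH)₄]²−: Ligand charges: each hydroxide is −1. With an overall charge of −2 the palladium centre must be in the +2 oxidation state. Group 10 minus oxidation state 2 gives a d⁸ configuration. A 4d d⁸ ion has a large crystal-field splitting; square planar leaves the high-energy d_{x²−y²} orbital empty and maximises CFSE. → square planar.

[FeI₄]−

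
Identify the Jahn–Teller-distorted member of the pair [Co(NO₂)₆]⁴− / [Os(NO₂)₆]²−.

[Co(NO₂)₆]⁴−

[Co(NO₂)₆]⁴−: Summing ligand charges against the −4 overall charge gives an oxidation state of +2 for cobalt. Group 9 minus oxidation state 2 gives a d⁷ configuration. Nitro (N-bound nitrite) is a strong-field ligand (high in the spectrochemical series) for a first-row metal, so the complex is low-spin. The t₂g⁶e_g¹ (low-spin) configuration has an unevenly filled e_g set; the Jahn–Teller theorem predicts a tetragonal distortion (typically axial elongation) to lift the degeneracy.
[Os(NO₂)₆]²−: Ligand charges: each nitro (N-bound nitrite) is −1. With an overall charge of −2 the osmium centre must be in the +4 oxidation state. Group 8 minus oxidation state 4 gives a d⁴ configuration. A 5d ion has a large Δₒ and is invariably low-spin. The d⁴ configuration leaves the e_g set evenly filled (or empty) — no strong Jahn–Teller driving force.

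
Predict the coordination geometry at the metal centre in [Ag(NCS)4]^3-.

tetrahedral

Ligand charges: each isothiocyanate is −1. With an overall charge of −3 the silver centre must be in the +1 oxidation state.
Silver is a group-11 element; Ag(I) is therefore d¹⁰.
Coordination number: 4.
A d¹⁰ ion has no crystal-field stabilisation preference between square planar and tetrahedral, so four ligands adopt the sterically favoured tetrahedral geometry.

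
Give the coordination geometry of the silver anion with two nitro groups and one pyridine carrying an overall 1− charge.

trigonal planar

Ligand charges: each nitro (N-bound nitrite) is −1; pyridine is neutral. With an overall charge of −1 the silver centre must be in the +1 oxidation state.
Group 11 minus oxidation state 1 gives a d¹⁰ configuration.
With 3 monodentate ligands the coordination number is 3.
Three ligands around a d¹⁰ centre minimise repulsion in a trigonal-planar arrangement.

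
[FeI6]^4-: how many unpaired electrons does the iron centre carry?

4

Each iodide is −1; balancing the −4 overall charge requires Fe(II).
Fe sits in group 8, so the d-electron count is 8 − 2 = 6.
The spin state decides the count: Iodide is a weak-field ligand for a first-row metal, so the complex is high-spin.
An octahedral high-spin d⁶ ion is t₂g⁴e_g², giving 4 unpaired electrons.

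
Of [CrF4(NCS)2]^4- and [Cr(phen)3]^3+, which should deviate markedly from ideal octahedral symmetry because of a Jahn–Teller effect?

[CrF4(NCS)2]^4-

[CrF4(NCS)2]^4-: Ligand charges: each fluoride is −1; each isothiocyanate is −1. With an overall charge of −4 the chromium centre must be in the +2 oxidation state. Group 6 minus oxidation state 2 gives a d⁴ configuration. Fluoride and isothiocyanate are weak-field ligands for a first-row metal, so the complex is high-spin. The t₂g³e_g¹ (high-spin) configuration has an unevenly filled e_g set; the Jahn–Teller theorem predicts a tetragonal distortion (typically axial elongation) to lift the degeneracy.
[Cr(phen)3]^3+: 1,10-phenanthroline is neutral; balancing the +3 overall charge requires Cr(III). Cr sits in group 6, so the d-electron count is 6 − 3 = 3. The d³ configuration leaves the e_g set evenly filled (or empty) — no strong Jahn–Teller driving force.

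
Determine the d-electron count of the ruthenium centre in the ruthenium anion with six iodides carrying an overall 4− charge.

Ligand charges: each iodide is −1. With an overall charge of −4 the ruthenium centre must be in the +2 oxidation state.
Group 8 minus oxidation state 2 gives a d⁶ configuration.

d⁶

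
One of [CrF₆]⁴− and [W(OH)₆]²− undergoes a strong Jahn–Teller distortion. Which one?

[CrF₆]⁴−: Summing ligand charges against the −4 overall charge gives an oxidation state of +2 for chromium. Cr sits in group 6, so the d-electron count is 6 − 2 = 4. Fluoride is a weak-field ligand for a first-row metal, so the complex is high-spin. The t₂g³e_g¹ (high-spin) configuration has an unevenly filled e_g set; the Jahn–Teller theorem predicts a tetragonal distortion (typically axial elongation) to lift the degeneracy.
[W(OH)₆]²−: Each hydroxide is −1; balancing the −2 overall charge requires W(IV). Tungsten is a group-6 element; W(IV) is therefore d². The d² configuration leaves the e_g set evenly filled (or empty) — no strong Jahn–Teller driving force.

[CrF₆]⁴−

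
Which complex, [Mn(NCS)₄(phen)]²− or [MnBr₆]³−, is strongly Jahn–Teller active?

[Mn(NCS)₄(phen)]²−: Ligand charges: each isothiocyanate is −1; 1,10-phenanthroline is neutral. With an overall charge of −2 the manganese centre must be in the +2 oxidation state. Manganese is a group-7 element; Mn(II) is therefore d⁵. Isothiocyanate is a weak-field ligand for a first-row metal, so the complex is high-spin. The d⁵ configuration leaves the e_g set evenly filled (or empty) — no strong Jahn–Teller driving force.
[MnBr₆]³−: Summing ligand charges against the −3 overall charge gives an oxidation state of +3 for manganese. Mn sits in group 7, so the d-electron count is 7 − 3 = 4. Bromide is a weak-field ligand for a first-row metal, so the complex is high-spin. The t₂g³e_g¹ (high-spin) configuration has an unevenly filled e_g set; the Jahn–Teller theorem predicts a tetragonal distortion (typically axial elongation) to lift the degeneracy.

[MnBr₆]³−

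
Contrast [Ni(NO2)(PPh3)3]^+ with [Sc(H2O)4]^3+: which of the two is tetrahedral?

[Sc(H2O)4]^3+

For [Ni(NO2)(PPh3)3]^+: Ligand charges: each nitro (N-bound nitrite) is −1; triphenylphosphine is neutral. With an overall charge of +1 the nickel centre must be in the +2 oxidation state. Nickel is a group-10 element; Ni(II) is therefore d⁸. Nitro (N-bound nitrite) and triphenylphosphine are strong-field ligands (high in the spectrochemical series). A 3d d⁸ ion with strong-field ligands gains enough CFSE to favour square planar over tetrahedral. → square planar.
For [Sc(H2O)4]^3+: Water is neutral; balancing the +3 overall charge requires Sc(III). Scandium is a group-3 element; Sc(III) is therefore d⁰. A d⁰ ion has no crystal-field stabilisation preference between square planar and tetrahedral, so four ligands adopt the sterically favoured tetrahedral geometry. → tetrahedral.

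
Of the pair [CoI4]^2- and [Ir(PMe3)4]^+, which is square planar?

For [CoI4]^2-: Each iodide is −1; balancing the −2 overall charge requires Co(II). Group 9 minus oxidation state 2 gives a d⁷ configuration. For a high-spin 3d d⁷ ion with weak-field ligands the small Δₜ gives little square-planar CFSE advantage, so four ligands adopt the sterically favoured tetrahedral geometry. → tetrahedral.
For [Ir(PMe3)4]^+: Summing ligand charges against the +1 overall charge gives an oxidation state of +1 for iridium. Group 9 minus oxidation state 1 gives a d⁸ configuration. A 5d d⁸ ion has a large crystal-field splitting; square planar leaves the high-energy d_{x²−y²} orbital empty and maximises CFSE. → square planar.

[Ir(PMe3)4]^+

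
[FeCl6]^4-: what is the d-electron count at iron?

Each chloride is −1; balancing the −4 overall charge requires Fe(II).
Group 8 minus oxidation state 2 gives a d⁶ configuration.

d⁶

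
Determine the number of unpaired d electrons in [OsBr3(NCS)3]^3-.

Ligand charges: each bromide is −1; each isothiocyanate is −1. With an overall charge of −3 the osmium centre must be in the +3 oxidation state.
Group 8 minus oxidation state 3 gives a d⁵ configuration.
The spin state decides the count: a 5d ion has a large Δₒ and is invariably low-spin.
An octahedral low-spin d⁵ ion is t₂g⁵e_g⁰, giving 1 unpaired electron.

1 unpaired electron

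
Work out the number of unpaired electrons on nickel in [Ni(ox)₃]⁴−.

2

Each oxalate is −2; balancing the −4 overall charge requires Ni(II).
Nickel is a group-10 element; Ni(II) is therefore d⁸.
Counting donor atoms: 3×oxalate (bidentate) → 6 donors. Coordination number = 6.
In an octahedral field the d⁸ configuration is t₂g⁶e_g² (only one arrangement possible), giving 2 unpaired electrons.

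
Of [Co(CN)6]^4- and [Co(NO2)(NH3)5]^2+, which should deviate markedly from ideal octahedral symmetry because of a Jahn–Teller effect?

[Co(CN)6]^4-

[Co(CN)6]^4-: Ligand charges: each cyanide is −1. With an overall charge of −4 the cobalt centre must be in the +2 oxidation state. Group 9 minus oxidation state 2 gives a d⁷ configuration. Cyanide is a strong-field ligand (high in the spectrochemical series) for a first-row metal, so the complex is low-spin. The t₂g⁶e_g¹ (low-spin) configuration has an unevenly filled e_g set; the Jahn–Teller theorem predicts a tetragonal distortion (typically axial elongation) to lift the degeneracy.
[Co(NO2)(NH3)5]^2+: Ligand charges: each nitro (N-bound nitrite) is −1; ammonia is neutral. With an overall charge of +2 the cobalt centre must be in the +3 oxidation state. Co sits in group 9, so the d-electron count is 9 − 3 = 6. Co(III) has an exceptionally large octahedral splitting and is low-spin with essentially every ligand except fluoride. The d⁶ configuration leaves the e_g set evenly filled (or empty) — no strong Jahn–Teller driving force.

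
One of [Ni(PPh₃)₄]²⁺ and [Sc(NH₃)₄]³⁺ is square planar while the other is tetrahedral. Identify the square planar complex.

[Ni(PPh₃)₄]²⁺

For [Ni(PPh₃)₄]²⁺: Summing ligand charges against the +2 overall charge gives an oxidation state of +2 for nickel. Ni sits in group 10, so the d-electron count is 10 − 2 = 8. Triphenylphosphine is a strong-field ligand (high in the spectrochemical series). A 3d d⁸ ion with strong-field ligands gains enough CFSE to favour square planar over tetrahedral. → square planar.
For [Sc(NH₃)₄]³⁺: Ligand charges: ammonia is neutral. With an overall charge of +3 the scandium centre must be in the +3 oxidation state. Group 3 minus oxidation state 3 gives a d⁰ configuration. A d⁰ ion has no crystal-field stabilisation preference between square planar and tetrahedral, so four ligands adopt the sterically favoured tetrahedral geometry. → tetrahedral.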